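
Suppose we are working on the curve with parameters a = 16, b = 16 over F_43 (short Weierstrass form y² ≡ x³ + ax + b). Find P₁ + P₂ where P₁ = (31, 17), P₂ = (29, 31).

(32, 33)

(31, 17) + (29, 31). λ = (31 - 17)/(29 - 31) ≡ 14/41 mod 43. 41⁻¹ ≡ 21 (mod 43), so λ ≡ 36.
  x = λ² - 31 - 29 = 1296 - 60 ≡ 32; y = λ·(31 - 32) - 17 ≡ 33. → (32, 33)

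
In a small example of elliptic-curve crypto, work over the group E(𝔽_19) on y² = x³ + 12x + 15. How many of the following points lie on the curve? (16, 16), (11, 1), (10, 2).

1

(16, 16): 16² ≡ 9, rhs ≡ 9 → on.
(11, 1): 1² ≡ 1, rhs ≡ 15 → off.
(10, 2): 2² ≡ 4, rhs ≡ 14 → off.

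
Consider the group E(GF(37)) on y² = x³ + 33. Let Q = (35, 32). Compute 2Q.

(1, 16)

tangent at (35, 32): λ = (3·35² + 0)/(2·32) ≡ 12/27. 27⁻¹ ≡ 11 (mod 37) since 27·11 = 297 ≡ 1, so λ ≡ 12·11 ≡ 21.
  x = λ² - 35 - 35 = 441 - 70 ≡ 1; y = λ·(35 - 1) - 32 ≡ 16. → (1, 16)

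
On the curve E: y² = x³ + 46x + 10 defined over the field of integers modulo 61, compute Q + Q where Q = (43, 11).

tangent at (43, 11): λ = (3·43² + 46)/(2·11) ≡ 42/22. 22⁻¹ ≡ 25 (mod 61) since 22·25 = 550 ≡ 1, so λ ≡ 42·25 ≡ 13.
  x = λ² - 43 - 43 = 169 - 86 ≡ 22; y = λ·(43 - 22) - 11 ≡ 18. → (22, 18)

(22, 18)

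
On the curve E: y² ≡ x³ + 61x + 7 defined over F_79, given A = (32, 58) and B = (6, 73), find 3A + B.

First 3A:
Repeated addition: build up to 3A.
2A: tangent at (32, 58): λ = (3·32² + 61)/(2·58) ≡ 52/37. 37⁻¹ ≡ 47 (mod 79), so λ ≡ 52·47 ≡ 74.
  x = λ² - 32 - 32 = 5476 - 64 ≡ 40; y = λ·(32 - 40) - 58 ≡ 61. → (40, 61)
3A: (40, 61) + (32, 58). λ = (58 - 61)/(32 - 40) ≡ 76/71 mod 79. 71⁻¹ ≡ 69 (mod 79), so λ ≡ 30.
  x = λ² - 40 - 32 = 900 - 72 ≡ 38; y = λ·(40 - 38) - 61 ≡ 78. → (38, 78)
3A = (38, 78).
Finally 3A + B:
(38, 78) + (6, 73). λ = (73 - 78)/(6 - 38) ≡ 74/47 mod 79. 47⁻¹ ≡ 37 (mod 79), so λ ≡ 52.
  x = λ² - 38 - 6 = 2704 - 44 ≡ 53; y = λ·(38 - 53) - 78 ≡ 11. → (53, 11)

(53, 11)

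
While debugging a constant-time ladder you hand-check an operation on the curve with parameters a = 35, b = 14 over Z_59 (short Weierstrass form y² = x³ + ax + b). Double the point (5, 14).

(25, 17)

tangent at (5, 14): λ = (3·5² + 35)/(2·14) ≡ 51/28. 28⁻¹ ≡ 19 (mod 59), so λ ≡ 51·19 ≡ 25.
  x = λ² - 5 - 5 = 625 - 10 ≡ 25; y = λ·(5 - 25) - 14 ≡ 17. → (25, 17)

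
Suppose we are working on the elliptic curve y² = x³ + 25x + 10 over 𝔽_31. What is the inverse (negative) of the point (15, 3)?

-(15, 3) = (15, -3 mod 31) = (15, 28).

(15, 28)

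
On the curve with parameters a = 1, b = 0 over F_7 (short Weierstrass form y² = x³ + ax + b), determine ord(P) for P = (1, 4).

2P: tangent at (1, 4): λ = (3·1² + 1)/(2·4) ≡ 4/1. 1⁻¹ ≡ 1 (mod 7), so λ ≡ 4·1 ≡ 4.
  x = λ² - 1 - 1 = 16 - 2 ≡ 0; y = λ·(1 - 0) - 4 ≡ 0. → (0, 0)
3P: (0, 0) + (1, 4). λ = (4 - 0)/(1 - 0) ≡ 4/1 mod 7. 1⁻¹ ≡ 1 (mod 7) since 1·1 = 1 ≡ 1, so λ ≡ 4.
  x = λ² - 0 - 1 = 16 - 1 ≡ 1; y = λ·(0 - 1) - 0 ≡ 3. → (1, 3)
4P: (1, 3) + (1, 4): same x and y₁ ≡ -y₂, so the sum is 𝒪.
4P = 𝒪, so the order is 4.

4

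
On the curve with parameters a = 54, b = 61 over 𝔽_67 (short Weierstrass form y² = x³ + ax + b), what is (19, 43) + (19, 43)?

(24, 21)

tangent at (19, 43): λ = (3·19² + 54)/(2·43) ≡ 65/19. 19⁻¹ ≡ 60 (mod 67) since 19·60 = 1140 ≡ 1, so λ ≡ 65·60 ≡ 14.
  x = λ² - 19 - 19 = 196 - 38 ≡ 24; y = λ·(19 - 24) - 43 ≡ 21. → (24, 21)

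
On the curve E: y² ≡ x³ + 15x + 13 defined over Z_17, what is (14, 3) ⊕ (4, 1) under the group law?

(14, 3) + (4, 1). λ = (1 - 3)/(4 - 14) ≡ 15/7 mod 17. 7⁻¹ ≡ 5 (mod 17) since 7·5 = 35 ≡ 1, so λ ≡ 7.
  x = λ² - 14 - 4 = 49 - 18 ≡ 14; y = λ·(14 - 14) - 3 ≡ 14. → (14, 14)

(14, 14)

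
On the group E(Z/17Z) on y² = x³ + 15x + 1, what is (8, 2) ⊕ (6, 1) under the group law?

(16, 11)

(8, 2) + (6, 1). λ = (1 - 2)/(6 - 8) ≡ 16/15 mod 17. 15⁻¹ ≡ 8 (mod 17) since 15·8 = 120 ≡ 1, so λ ≡ 9.
  x = λ² - 8 - 6 = 81 - 14 ≡ 16; y = λ·(8 - 16) - 2 ≡ 11. → (16, 11)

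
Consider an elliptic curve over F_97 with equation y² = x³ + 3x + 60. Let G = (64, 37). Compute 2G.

tangent at (64, 37): λ = (3·64² + 3)/(2·37) ≡ 69/74. 74⁻¹ ≡ 59 (mod 97) since 74·59 = 4366 ≡ 1, so λ ≡ 69·59 ≡ 94.
  x = λ² - 64 - 64 = 8836 - 128 ≡ 75; y = λ·(64 - 75) - 37 ≡ 93. → (75, 93)

(75, 93)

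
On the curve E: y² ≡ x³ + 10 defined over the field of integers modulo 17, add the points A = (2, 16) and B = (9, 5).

(2, 16) + (9, 5). λ = (5 - 16)/(9 - 2) ≡ 6/7 mod 17. 7⁻¹ ≡ 5 (mod 17) since 7·5 = 35 ≡ 1, so λ ≡ 13.
  x = λ² - 2 - 9 = 169 - 11 ≡ 5; y = λ·(2 - 5) - 16 ≡ 13. → (5, 13)

(5, 13)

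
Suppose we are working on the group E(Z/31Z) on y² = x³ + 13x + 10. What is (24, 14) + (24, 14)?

(3, 13)

tangent at (24, 14): λ = (3·24² + 13)/(2·14) ≡ 5/28. 28⁻¹ ≡ 10 (mod 31), so λ ≡ 5·10 ≡ 19.
  x = λ² - 24 - 24 = 361 - 48 ≡ 3; y = λ·(24 - 3) - 14 ≡ 13. → (3, 13)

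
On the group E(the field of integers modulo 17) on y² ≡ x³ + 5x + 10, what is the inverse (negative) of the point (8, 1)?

(8, 16)

-(8, 1) = (8, -1 mod 17) = (8, 16).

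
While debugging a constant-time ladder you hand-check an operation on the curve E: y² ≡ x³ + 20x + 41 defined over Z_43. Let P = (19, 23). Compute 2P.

(30, 32)

tangent at (19, 23): λ = (3·19² + 20)/(2·23) ≡ 28/3. 3⁻¹ ≡ 29 (mod 43) since 3·29 = 87 ≡ 1, so λ ≡ 28·29 ≡ 38.
  x = λ² - 19 - 19 = 1444 - 38 ≡ 30; y = λ·(19 - 30) - 23 ≡ 32. → (30, 32)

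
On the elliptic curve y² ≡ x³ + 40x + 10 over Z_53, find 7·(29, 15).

(14, 9)

Write Q = (29, 15).
Double-and-add on 7 = (111)₂. Start with Q = (29, 15) for the leading 1-bit.
double: tangent at (29, 15): λ = (3·29² + 40)/(2·15) ≡ 19/30. 30⁻¹ ≡ 23 (mod 53) since 30·23 = 690 ≡ 1, so λ ≡ 19·23 ≡ 13.
  x = λ² - 29 - 29 = 169 - 58 ≡ 5; y = λ·(29 - 5) - 15 ≡ 32. → (5, 32)
add Q: (5, 32) + (29, 15). λ = (15 - 32)/(29 - 5) ≡ 36/24 mod 53. 24⁻¹ ≡ 42 (mod 53) since 24·42 = 1008 ≡ 1, so λ ≡ 28.
  x = λ² - 5 - 29 = 784 - 34 ≡ 8; y = λ·(5 - 8) - 32 ≡ 43. → (8, 43)
double: tangent at (8, 43): λ = (3·8² + 40)/(2·43) ≡ 20/33. 33⁻¹ ≡ 45 (mod 53) since 33·45 = 1485 ≡ 1, so λ ≡ 20·45 ≡ 52.
  x = λ² - 8 - 8 = 2704 - 16 ≡ 38; y = λ·(8 - 38) - 43 ≡ 40. → (38, 40)
add Q: (38, 40) + (29, 15). λ = (15 - 40)/(29 - 38) ≡ 28/44 mod 53. 44⁻¹ ≡ 47 (mod 53), so λ ≡ 44.
  x = λ² - 38 - 29 = 1936 - 67 ≡ 14; y = λ·(38 - 14) - 40 ≡ 9. → (14, 9)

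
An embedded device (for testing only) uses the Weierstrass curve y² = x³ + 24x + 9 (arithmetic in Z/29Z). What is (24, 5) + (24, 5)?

tangent at (24, 5): λ = (3·24² + 24)/(2·5) ≡ 12/10. 10⁻¹ ≡ 3 (mod 29) since 10·3 = 30 ≡ 1, so λ ≡ 12·3 ≡ 7.
  x = λ² - 24 - 24 = 49 - 48 ≡ 1; y = λ·(24 - 1) - 5 ≡ 11. → (1, 11)

(1, 11)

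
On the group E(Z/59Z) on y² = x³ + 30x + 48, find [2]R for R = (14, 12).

(34, 4)

tangent at (14, 12): λ = (3·14² + 30)/(2·12) ≡ 28/24. 24⁻¹ ≡ 32 (mod 59), so λ ≡ 28·32 ≡ 11.
  x = λ² - 14 - 14 = 121 - 28 ≡ 34; y = λ·(14 - 34) - 12 ≡ 4. → (34, 4)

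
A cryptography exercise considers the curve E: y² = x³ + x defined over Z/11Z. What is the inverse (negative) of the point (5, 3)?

-(5, 3) = (5, -3 mod 11) = (5, 8).

(5, 8)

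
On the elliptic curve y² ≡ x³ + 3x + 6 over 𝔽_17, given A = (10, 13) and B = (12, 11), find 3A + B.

(7, 8)

First 3A:
Repeated addition: build up to 3A.
2A: tangent at (10, 13): λ = (3·10² + 3)/(2·13) ≡ 14/9. 9⁻¹ ≡ 2 (mod 17), so λ ≡ 14·2 ≡ 11.
  x = λ² - 10 - 10 = 121 - 20 ≡ 16; y = λ·(10 - 16) - 13 ≡ 6. → (16, 6)
3A: (16, 6) + (10, 13). λ = (13 - 6)/(10 - 16) ≡ 7/11 mod 17. 11⁻¹ ≡ 14 (mod 17), so λ ≡ 13.
  x = λ² - 16 - 10 = 169 - 26 ≡ 7; y = λ·(16 - 7) - 6 ≡ 9. → (7, 9)
3A = (7, 9).
Finally 3A + B:
(7, 9) + (12, 11). λ = (11 - 9)/(12 - 7) ≡ 2/5 mod 17. 5⁻¹ ≡ 7 (mod 17) since 5·7 = 35 ≡ 1, so λ ≡ 14.
  x = λ² - 7 - 12 = 196 - 19 ≡ 7; y = λ·(7 - 7) - 9 ≡ 8. → (7, 8)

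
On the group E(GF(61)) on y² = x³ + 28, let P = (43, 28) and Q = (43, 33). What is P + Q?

The two points share x = 43 and their y-coordinates satisfy 28 + 33 ≡ 0 (mod 61), so they are inverses. Their sum is the point at infinity.

O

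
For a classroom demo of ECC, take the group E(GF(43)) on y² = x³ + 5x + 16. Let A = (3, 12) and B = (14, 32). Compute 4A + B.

(0, 39)

First 4A:
Repeated addition: build up to 4A.
2A: tangent at (3, 12): λ = (3·3² + 5)/(2·12) ≡ 32/24. 24⁻¹ ≡ 9 (mod 43), so λ ≡ 32·9 ≡ 30.
  x = λ² - 3 - 3 = 900 - 6 ≡ 34; y = λ·(3 - 34) - 12 ≡ 4. → (34, 4)
3A: (34, 4) + (3, 12). λ = (12 - 4)/(3 - 34) ≡ 8/12 mod 43. 12⁻¹ ≡ 18 (mod 43), so λ ≡ 15.
  x = λ² - 34 - 3 = 225 - 37 ≡ 16; y = λ·(34 - 16) - 4 ≡ 8. → (16, 8)
4A: (16, 8) + (3, 12). λ = (12 - 8)/(3 - 16) ≡ 4/30 mod 43. 30⁻¹ ≡ 33 (mod 43) since 30·33 = 990 ≡ 1, so λ ≡ 3.
  x = λ² - 16 - 3 = 9 - 19 ≡ 33; y = λ·(16 - 33) - 8 ≡ 27. → (33, 27)
4A = (33, 27).
Finally 4A + B:
(33, 27) + (14, 32). λ = (32 - 27)/(14 - 33) ≡ 5/24 mod 43. 24⁻¹ ≡ 9 (mod 43), so λ ≡ 2.
  x = λ² - 33 - 14 = 4 - 47 ≡ 0; y = λ·(33 - 0) - 27 ≡ 39. → (0, 39)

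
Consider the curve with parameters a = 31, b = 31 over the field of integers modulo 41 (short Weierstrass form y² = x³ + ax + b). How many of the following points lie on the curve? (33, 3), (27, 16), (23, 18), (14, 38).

(33, 3): 3² ≡ 9, rhs ≡ 9 → on.
(27, 16): 16² ≡ 10, rhs ≡ 10 → on.
(23, 18): 18² ≡ 37, rhs ≡ 37 → on.
(14, 38): 38² ≡ 9, rhs ≡ 11 → off.

3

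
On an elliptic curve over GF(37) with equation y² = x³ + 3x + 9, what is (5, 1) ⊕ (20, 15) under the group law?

(28, 17)

(5, 1) + (20, 15). λ = (15 - 1)/(20 - 5) ≡ 14/15 mod 37. 15⁻¹ ≡ 5 (mod 37) since 15·5 = 75 ≡ 1, so λ ≡ 33.
  x = λ² - 5 - 20 = 1089 - 25 ≡ 28; y = λ·(5 - 28) - 1 ≡ 17. → (28, 17)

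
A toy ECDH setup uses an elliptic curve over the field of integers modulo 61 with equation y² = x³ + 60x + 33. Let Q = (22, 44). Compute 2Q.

(42, 56)

tangent at (22, 44): λ = (3·22² + 60)/(2·44) ≡ 48/27. 27⁻¹ ≡ 52 (mod 61), so λ ≡ 48·52 ≡ 56.
  x = λ² - 22 - 22 = 3136 - 44 ≡ 42; y = λ·(22 - 42) - 44 ≡ 56. → (42, 56)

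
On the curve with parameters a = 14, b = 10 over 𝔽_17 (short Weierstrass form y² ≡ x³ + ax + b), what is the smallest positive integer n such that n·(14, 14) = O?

7

2P: tangent at (14, 14): λ = (3·14² + 14)/(2·14) ≡ 7/11. 11⁻¹ ≡ 14 (mod 17) since 11·14 = 154 ≡ 1, so λ ≡ 7·14 ≡ 13.
  x = λ² - 14 - 14 = 169 - 28 ≡ 5; y = λ·(14 - 5) - 14 ≡ 1. → (5, 1)
3P: (5, 1) + (14, 14). λ = (14 - 1)/(14 - 5) ≡ 13/9 mod 17. 9⁻¹ ≡ 2 (mod 17) since 9·2 = 18 ≡ 1, so λ ≡ 9.
  x = λ² - 5 - 14 = 81 - 19 ≡ 11; y = λ·(5 - 11) - 1 ≡ 13. → (11, 13)
4P: (11, 13) + (14, 14). λ = (14 - 13)/(14 - 11) ≡ 1/3 mod 17. 3⁻¹ ≡ 6 (mod 17), so λ ≡ 6.
  x = λ² - 11 - 14 = 36 - 25 ≡ 11; y = λ·(11 - 11) - 13 ≡ 4. → (11, 4)
5P: (11, 4) + (14, 14). λ = (14 - 4)/(14 - 11) ≡ 10/3 mod 17. 3⁻¹ ≡ 6 (mod 17), so λ ≡ 9.
  x = λ² - 11 - 14 = 81 - 25 ≡ 5; y = λ·(11 - 5) - 4 ≡ 16. → (5, 16)
6P: (5, 16) + (14, 14). λ = (14 - 16)/(14 - 5) ≡ 15/9 mod 17. 9⁻¹ ≡ 2 (mod 17) since 9·2 = 18 ≡ 1, so λ ≡ 13.
  x = λ² - 5 - 14 = 169 - 19 ≡ 14; y = λ·(5 - 14) - 16 ≡ 3. → (14, 3)
7P: (14, 3) + (14, 14): same x and y₁ ≡ -y₂, so the sum is O.
7P = O, so the order is 7.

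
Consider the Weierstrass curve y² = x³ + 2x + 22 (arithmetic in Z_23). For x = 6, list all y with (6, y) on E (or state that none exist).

none

x³ + 2x + 22 = 250 ≡ 20 (mod 23).
20 is a non-residue mod 23; no y exists.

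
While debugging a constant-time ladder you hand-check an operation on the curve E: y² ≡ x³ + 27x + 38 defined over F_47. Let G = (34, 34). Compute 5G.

Repeated addition: build up to 5G.
2G: tangent at (34, 34): λ = (3·34² + 27)/(2·34) ≡ 17/21. 21⁻¹ ≡ 9 (mod 47), so λ ≡ 17·9 ≡ 12.
  x = λ² - 34 - 34 = 144 - 68 ≡ 29; y = λ·(34 - 29) - 34 ≡ 26. → (29, 26)
3G: (29, 26) + (34, 34). λ = (34 - 26)/(34 - 29) ≡ 8/5 mod 47. 5⁻¹ ≡ 19 (mod 47), so λ ≡ 11.
  x = λ² - 29 - 34 = 121 - 63 ≡ 11; y = λ·(29 - 11) - 26 ≡ 31. → (11, 31)
4G: (11, 31) + (34, 34). λ = (34 - 31)/(34 - 11) ≡ 3/23 mod 47. 23⁻¹ ≡ 45 (mod 47) since 23·45 = 1035 ≡ 1, so λ ≡ 41.
  x = λ² - 11 - 34 = 1681 - 45 ≡ 38; y = λ·(11 - 38) - 31 ≡ 37. → (38, 37)
5G: (38, 37) + (34, 34). λ = (34 - 37)/(34 - 38) ≡ 44/43 mod 47. 43⁻¹ ≡ 35 (mod 47), so λ ≡ 36.
  x = λ² - 38 - 34 = 1296 - 72 ≡ 2; y = λ·(38 - 2) - 37 ≡ 37. → (2, 37)

(2, 37)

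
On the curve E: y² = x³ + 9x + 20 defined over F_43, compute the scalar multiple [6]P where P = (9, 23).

Repeated addition: build up to 6P.
2P: tangent at (9, 23): λ = (3·9² + 9)/(2·23) ≡ 37/3. 3⁻¹ ≡ 29 (mod 43), so λ ≡ 37·29 ≡ 41.
  x = λ² - 9 - 9 = 1681 - 18 ≡ 29; y = λ·(9 - 29) - 23 ≡ 17. → (29, 17)
3P: (29, 17) + (9, 23). λ = (23 - 17)/(9 - 29) ≡ 6/23 mod 43. 23⁻¹ ≡ 15 (mod 43) since 23·15 = 345 ≡ 1, so λ ≡ 4.
  x = λ² - 29 - 9 = 16 - 38 ≡ 21; y = λ·(29 - 21) - 17 ≡ 15. → (21, 15)
4P: (21, 15) + (9, 23). λ = (23 - 15)/(9 - 21) ≡ 8/31 mod 43. 31⁻¹ ≡ 25 (mod 43), so λ ≡ 28.
  x = λ² - 21 - 9 = 784 - 30 ≡ 23; y = λ·(21 - 23) - 15 ≡ 15. → (23, 15)
5P: (23, 15) + (9, 23). λ = (23 - 15)/(9 - 23) ≡ 8/29 mod 43. 29⁻¹ ≡ 3 (mod 43) since 29·3 = 87 ≡ 1, so λ ≡ 24.
  x = λ² - 23 - 9 = 576 - 32 ≡ 28; y = λ·(23 - 28) - 15 ≡ 37. → (28, 37)
6P: (28, 37) + (9, 23). λ = (23 - 37)/(9 - 28) ≡ 29/24 mod 43. 24⁻¹ ≡ 9 (mod 43), so λ ≡ 3.
  x = λ² - 28 - 9 = 9 - 37 ≡ 15; y = λ·(28 - 15) - 37 ≡ 2. → (15, 2)

(15, 2)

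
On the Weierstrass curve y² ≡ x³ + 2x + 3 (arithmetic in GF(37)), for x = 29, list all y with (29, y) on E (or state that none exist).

x³ + 2x + 3 = 24450 ≡ 30 (mod 37).
Square roots of 30 mod 37: 17 and 20 (since 17² = 289 ≡ 30).

17, 20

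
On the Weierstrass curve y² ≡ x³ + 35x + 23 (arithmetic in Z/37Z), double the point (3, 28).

(15, 1)

tangent at (3, 28): λ = (3·3² + 35)/(2·28) ≡ 25/19. 19⁻¹ ≡ 2 (mod 37) since 19·2 = 38 ≡ 1, so λ ≡ 25·2 ≡ 13.
  x = λ² - 3 - 3 = 169 - 6 ≡ 15; y = λ·(3 - 15) - 28 ≡ 1. → (15, 1)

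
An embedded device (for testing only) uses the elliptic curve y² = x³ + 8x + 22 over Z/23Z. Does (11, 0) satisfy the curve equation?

no

y² = 0² ≡ 0; x³ + 8x + 22 = 1441 ≡ 15 (mod 23). 0 ≠ 15.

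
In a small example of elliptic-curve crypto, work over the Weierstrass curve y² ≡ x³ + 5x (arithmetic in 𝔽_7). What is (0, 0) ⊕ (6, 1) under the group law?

(0, 0) + (6, 1). λ = (1 - 0)/(6 - 0) ≡ 1/6 mod 7. 6⁻¹ ≡ 6 (mod 7) since 6·6 = 36 ≡ 1, so λ ≡ 6.
  x = λ² - 0 - 6 = 36 - 6 ≡ 2; y = λ·(0 - 2) - 0 ≡ 2. → (2, 2)

(2, 2)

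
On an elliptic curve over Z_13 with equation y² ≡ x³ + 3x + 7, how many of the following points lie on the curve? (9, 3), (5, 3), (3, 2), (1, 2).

2

(9, 3): 3² ≡ 9, rhs ≡ 9 → on.
(5, 3): 3² ≡ 9, rhs ≡ 4 → off.
(3, 2): 2² ≡ 4, rhs ≡ 4 → on.
(1, 2): 2² ≡ 4, rhs ≡ 11 → off.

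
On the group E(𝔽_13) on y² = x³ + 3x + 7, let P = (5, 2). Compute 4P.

(8, 7)

Repeated addition: build up to 4P.
2P: tangent at (5, 2): λ = (3·5² + 3)/(2·2) ≡ 0/4. 4⁻¹ ≡ 10 (mod 13) since 4·10 = 40 ≡ 1, so λ ≡ 0·10 ≡ 0.
  x = λ² - 5 - 5 = 0 - 10 ≡ 3; y = λ·(5 - 3) - 2 ≡ 11. → (3, 11)
3P: (3, 11) + (5, 2). λ = (2 - 11)/(5 - 3) ≡ 4/2 mod 13. 2⁻¹ ≡ 7 (mod 13) since 2·7 = 14 ≡ 1, so λ ≡ 2.
  x = λ² - 3 - 5 = 4 - 8 ≡ 9; y = λ·(3 - 9) - 11 ≡ 3. → (9, 3)
4P: (9, 3) + (5, 2). λ = (2 - 3)/(5 - 9) ≡ 12/9 mod 13. 9⁻¹ ≡ 3 (mod 13) since 9·3 = 27 ≡ 1, so λ ≡ 10.
  x = λ² - 9 - 5 = 100 - 14 ≡ 8; y = λ·(9 - 8) - 3 ≡ 7. → (8, 7)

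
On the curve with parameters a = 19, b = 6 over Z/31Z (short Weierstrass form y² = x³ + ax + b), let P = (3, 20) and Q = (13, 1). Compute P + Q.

(3, 20) + (13, 1). λ = (1 - 20)/(13 - 3) ≡ 12/10 mod 31. 10⁻¹ ≡ 28 (mod 31), so λ ≡ 26.
  x = λ² - 3 - 13 = 676 - 16 ≡ 9; y = λ·(3 - 9) - 20 ≡ 10. → (9, 10)

(9, 10)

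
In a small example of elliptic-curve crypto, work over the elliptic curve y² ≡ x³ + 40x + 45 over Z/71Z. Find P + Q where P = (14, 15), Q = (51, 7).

(14, 15) + (51, 7). λ = (7 - 15)/(51 - 14) ≡ 63/37 mod 71. 37⁻¹ ≡ 48 (mod 71), so λ ≡ 42.
  x = λ² - 14 - 51 = 1764 - 65 ≡ 66; y = λ·(14 - 66) - 15 ≡ 2. → (66, 2)

(66, 2)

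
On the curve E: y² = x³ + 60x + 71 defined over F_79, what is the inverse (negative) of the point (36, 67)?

(36, 12)

-(36, 67) = (36, -67 mod 79) = (36, 12).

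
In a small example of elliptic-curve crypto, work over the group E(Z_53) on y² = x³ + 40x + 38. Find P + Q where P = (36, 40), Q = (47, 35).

(36, 40) + (47, 35). λ = (35 - 40)/(47 - 36) ≡ 48/11 mod 53. 11⁻¹ ≡ 29 (mod 53), so λ ≡ 14.
  x = λ² - 36 - 47 = 196 - 83 ≡ 7; y = λ·(36 - 7) - 40 ≡ 48. → (7, 48)

(7, 48)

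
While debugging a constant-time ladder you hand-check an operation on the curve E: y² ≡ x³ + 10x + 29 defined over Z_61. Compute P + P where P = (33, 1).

(52, 8)

tangent at (33, 1): λ = (3·33² + 10)/(2·1) ≡ 44/2. 2⁻¹ ≡ 31 (mod 61), so λ ≡ 44·31 ≡ 22.
  x = λ² - 33 - 33 = 484 - 66 ≡ 52; y = λ·(33 - 52) - 1 ≡ 8. → (52, 8)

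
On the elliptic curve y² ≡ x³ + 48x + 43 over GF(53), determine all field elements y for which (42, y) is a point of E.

none

x³ + 48x + 43 = 76147 ≡ 39 (mod 53).
39 is a non-residue mod 53; no y exists.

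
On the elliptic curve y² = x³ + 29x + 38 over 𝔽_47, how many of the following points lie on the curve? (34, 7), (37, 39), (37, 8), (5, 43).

3

(34, 7): 7² ≡ 2, rhs ≡ 2 → on.
(37, 39): 39² ≡ 17, rhs ≡ 17 → on.
(37, 8): 8² ≡ 17, rhs ≡ 17 → on.
(5, 43): 43² ≡ 16, rhs ≡ 26 → off.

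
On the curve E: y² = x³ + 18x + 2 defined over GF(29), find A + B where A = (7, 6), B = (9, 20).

(7, 6) + (9, 20). λ = (20 - 6)/(9 - 7) ≡ 14/2 mod 29. 2⁻¹ ≡ 15 (mod 29) since 2·15 = 30 ≡ 1, so λ ≡ 7.
  x = λ² - 7 - 9 = 49 - 16 ≡ 4; y = λ·(7 - 4) - 6 ≡ 15. → (4, 15)

(4, 15)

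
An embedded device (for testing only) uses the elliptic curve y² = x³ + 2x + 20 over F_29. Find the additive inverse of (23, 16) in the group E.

(23, 13)

-(23, 16) = (23, -16 mod 29) = (23, 13).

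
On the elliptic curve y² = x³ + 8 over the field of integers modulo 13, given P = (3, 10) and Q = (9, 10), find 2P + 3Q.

First 2P:
Repeated addition: build up to 2P.
2P: tangent at (3, 10): λ = (3·3² + 0)/(2·10) ≡ 1/7. 7⁻¹ ≡ 2 (mod 13), so λ ≡ 1·2 ≡ 2.
  x = λ² - 3 - 3 = 4 - 6 ≡ 11; y = λ·(3 - 11) - 10 ≡ 0. → (11, 0)
2P = (11, 0).
Next 3Q:
Repeated addition: build up to 3Q.
2Q: tangent at (9, 10): λ = (3·9² + 0)/(2·10) ≡ 9/7. 7⁻¹ ≡ 2 (mod 13) since 7·2 = 14 ≡ 1, so λ ≡ 9·2 ≡ 5.
  x = λ² - 9 - 9 = 25 - 18 ≡ 7; y = λ·(9 - 7) - 10 ≡ 0. → (7, 0)
3Q: (7, 0) + (9, 10). λ = (10 - 0)/(9 - 7) ≡ 10/2 mod 13. 2⁻¹ ≡ 7 (mod 13) since 2·7 = 14 ≡ 1, so λ ≡ 5.
  x = λ² - 7 - 9 = 25 - 16 ≡ 9; y = λ·(7 - 9) - 0 ≡ 3. → (9, 3)
3Q = (9, 3).
Finally 2P + 3Q:
(11, 0) + (9, 3). λ = (3 - 0)/(9 - 11) ≡ 3/11 mod 13. 11⁻¹ ≡ 6 (mod 13), so λ ≡ 5.
  x = λ² - 11 - 9 = 25 - 20 ≡ 5; y = λ·(11 - 5) - 0 ≡ 4. → (5, 4)

(5, 4)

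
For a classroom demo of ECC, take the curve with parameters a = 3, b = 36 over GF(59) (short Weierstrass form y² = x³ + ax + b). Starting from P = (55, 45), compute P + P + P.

Repeated addition: build up to 3P.
2P: tangent at (55, 45): λ = (3·55² + 3)/(2·45) ≡ 51/31. 31⁻¹ ≡ 40 (mod 59), so λ ≡ 51·40 ≡ 34.
  x = λ² - 55 - 55 = 1156 - 110 ≡ 43; y = λ·(55 - 43) - 45 ≡ 9. → (43, 9)
3P: (43, 9) + (55, 45). λ = (45 - 9)/(55 - 43) ≡ 36/12 mod 59. 12⁻¹ ≡ 5 (mod 59), so λ ≡ 3.
  x = λ² - 43 - 55 = 9 - 98 ≡ 29; y = λ·(43 - 29) - 9 ≡ 33. → (29, 33)

(29, 33)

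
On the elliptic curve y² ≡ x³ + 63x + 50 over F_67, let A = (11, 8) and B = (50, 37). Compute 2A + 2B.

(61, 27)

First 2A:
Repeated addition: build up to 2A.
2A: tangent at (11, 8): λ = (3·11² + 63)/(2·8) ≡ 24/16. 16⁻¹ ≡ 21 (mod 67) since 16·21 = 336 ≡ 1, so λ ≡ 24·21 ≡ 35.
  x = λ² - 11 - 11 = 1225 - 22 ≡ 64; y = λ·(11 - 64) - 8 ≡ 13. → (64, 13)
2A = (64, 13).
Next 2B:
Repeated addition: build up to 2B.
2B: tangent at (50, 37): λ = (3·50² + 63)/(2·37) ≡ 59/7. 7⁻¹ ≡ 48 (mod 67), so λ ≡ 59·48 ≡ 18.
  x = λ² - 50 - 50 = 324 - 100 ≡ 23; y = λ·(50 - 23) - 37 ≡ 47. → (23, 47)
2B = (23, 47).
Finally 2A + 2B:
(64, 13) + (23, 47). λ = (47 - 13)/(23 - 64) ≡ 34/26 mod 67. 26⁻¹ ≡ 49 (mod 67), so λ ≡ 58.
  x = λ² - 64 - 23 = 3364 - 87 ≡ 61; y = λ·(64 - 61) - 13 ≡ 27. → (61, 27)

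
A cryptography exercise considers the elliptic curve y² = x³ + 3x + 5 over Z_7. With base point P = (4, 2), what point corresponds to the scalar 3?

Repeated addition: build up to 3P.
2P: tangent at (4, 2): λ = (3·4² + 3)/(2·2) ≡ 2/4. 4⁻¹ ≡ 2 (mod 7), so λ ≡ 2·2 ≡ 4.
  x = λ² - 4 - 4 = 16 - 8 ≡ 1; y = λ·(4 - 1) - 2 ≡ 3. → (1, 3)
3P: (1, 3) + (4, 2). λ = (2 - 3)/(4 - 1) ≡ 6/3 mod 7. 3⁻¹ ≡ 5 (mod 7) since 3·5 = 15 ≡ 1, so λ ≡ 2.
  x = λ² - 1 - 4 = 4 - 5 ≡ 6; y = λ·(1 - 6) - 3 ≡ 1. → (6, 1)

(6, 1)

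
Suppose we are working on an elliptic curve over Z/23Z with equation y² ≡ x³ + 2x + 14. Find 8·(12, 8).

(14, 7)

Write Q = (12, 8).
Repeated addition: build up to 8Q.
2Q: tangent at (12, 8): λ = (3·12² + 2)/(2·8) ≡ 20/16. 16⁻¹ ≡ 13 (mod 23), so λ ≡ 20·13 ≡ 7.
  x = λ² - 12 - 12 = 49 - 24 ≡ 2; y = λ·(12 - 2) - 8 ≡ 16. → (2, 16)
3Q: (2, 16) + (12, 8). λ = (8 - 16)/(12 - 2) ≡ 15/10 mod 23. 10⁻¹ ≡ 7 (mod 23), so λ ≡ 13.
  x = λ² - 2 - 12 = 169 - 14 ≡ 17; y = λ·(2 - 17) - 16 ≡ 19. → (17, 19)
4Q: (17, 19) + (12, 8). λ = (8 - 19)/(12 - 17) ≡ 12/18 mod 23. 18⁻¹ ≡ 9 (mod 23), so λ ≡ 16.
  x = λ² - 17 - 12 = 256 - 29 ≡ 20; y = λ·(17 - 20) - 19 ≡ 2. → (20, 2)
5Q: (20, 2) + (12, 8). λ = (8 - 2)/(12 - 20) ≡ 6/15 mod 23. 15⁻¹ ≡ 20 (mod 23) since 15·20 = 300 ≡ 1, so λ ≡ 5.
  x = λ² - 20 - 12 = 25 - 32 ≡ 16; y = λ·(20 - 16) - 2 ≡ 18. → (16, 18)
6Q: (16, 18) + (12, 8). λ = (8 - 18)/(12 - 16) ≡ 13/19 mod 23. 19⁻¹ ≡ 17 (mod 23), so λ ≡ 14.
  x = λ² - 16 - 12 = 196 - 28 ≡ 7; y = λ·(16 - 7) - 18 ≡ 16. → (7, 16)
7Q: (7, 16) + (12, 8). λ = (8 - 16)/(12 - 7) ≡ 15/5 mod 23. 5⁻¹ ≡ 14 (mod 23) since 5·14 = 70 ≡ 1, so λ ≡ 3.
  x = λ² - 7 - 12 = 9 - 19 ≡ 13; y = λ·(7 - 13) - 16 ≡ 12. → (13, 12)
8Q: (13, 12) + (12, 8). λ = (8 - 12)/(12 - 13) ≡ 19/22 mod 23. 22⁻¹ ≡ 22 (mod 23) since 22·22 = 484 ≡ 1, so λ ≡ 4.
  x = λ² - 13 - 12 = 16 - 25 ≡ 14; y = λ·(13 - 14) - 12 ≡ 7. → (14, 7)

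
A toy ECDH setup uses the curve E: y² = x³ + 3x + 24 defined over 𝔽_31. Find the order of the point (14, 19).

7

2P: tangent at (14, 19): λ = (3·14² + 3)/(2·19) ≡ 2/7. 7⁻¹ ≡ 9 (mod 31) since 7·9 = 63 ≡ 1, so λ ≡ 2·9 ≡ 18.
  x = λ² - 14 - 14 = 324 - 28 ≡ 17; y = λ·(14 - 17) - 19 ≡ 20. → (17, 20)
3P: (17, 20) + (14, 19). λ = (19 - 20)/(14 - 17) ≡ 30/28 mod 31. 28⁻¹ ≡ 10 (mod 31) since 28·10 = 280 ≡ 1, so λ ≡ 21.
  x = λ² - 17 - 14 = 441 - 31 ≡ 7; y = λ·(17 - 7) - 20 ≡ 4. → (7, 4)
4P: (7, 4) + (14, 19). λ = (19 - 4)/(14 - 7) ≡ 15/7 mod 31. 7⁻¹ ≡ 9 (mod 31) since 7·9 = 63 ≡ 1, so λ ≡ 11.
  x = λ² - 7 - 14 = 121 - 21 ≡ 7; y = λ·(7 - 7) - 4 ≡ 27. → (7, 27)
5P: (7, 27) + (14, 19). λ = (19 - 27)/(14 - 7) ≡ 23/7 mod 31. 7⁻¹ ≡ 9 (mod 31), so λ ≡ 21.
  x = λ² - 7 - 14 = 441 - 21 ≡ 17; y = λ·(7 - 17) - 27 ≡ 11. → (17, 11)
6P: (17, 11) + (14, 19). λ = (19 - 11)/(14 - 17) ≡ 8/28 mod 31. 28⁻¹ ≡ 10 (mod 31) since 28·10 = 280 ≡ 1, so λ ≡ 18.
  x = λ² - 17 - 14 = 324 - 31 ≡ 14; y = λ·(17 - 14) - 11 ≡ 12. → (14, 12)
7P: (14, 12) + (14, 19): same x and y₁ ≡ -y₂, so the sum is 𝒪.
7P = 𝒪, so the order is 7.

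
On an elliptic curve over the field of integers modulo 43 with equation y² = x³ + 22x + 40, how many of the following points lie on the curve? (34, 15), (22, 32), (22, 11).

2

(34, 15): 15² ≡ 10, rhs ≡ 16 → off.
(22, 32): 32² ≡ 35, rhs ≡ 35 → on.
(22, 11): 11² ≡ 35, rhs ≡ 35 → on.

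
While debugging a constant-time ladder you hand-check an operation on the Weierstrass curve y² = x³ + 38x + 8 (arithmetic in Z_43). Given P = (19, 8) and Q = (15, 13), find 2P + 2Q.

First 2P:
Repeated addition: build up to 2P.
2P: tangent at (19, 8): λ = (3·19² + 38)/(2·8) ≡ 3/16. 16⁻¹ ≡ 35 (mod 43) since 16·35 = 560 ≡ 1, so λ ≡ 3·35 ≡ 19.
  x = λ² - 19 - 19 = 361 - 38 ≡ 22; y = λ·(19 - 22) - 8 ≡ 21. → (22, 21)
2P = (22, 21).
Next 2Q:
Repeated addition: build up to 2Q.
2Q: tangent at (15, 13): λ = (3·15² + 38)/(2·13) ≡ 25/26. 26⁻¹ ≡ 5 (mod 43), so λ ≡ 25·5 ≡ 39.
  x = λ² - 15 - 15 = 1521 - 30 ≡ 29; y = λ·(15 - 29) - 13 ≡ 0. → (29, 0)
2Q = (29, 0).
Finally 2P + 2Q:
(22, 21) + (29, 0). λ = (0 - 21)/(29 - 22) ≡ 22/7 mod 43. 7⁻¹ ≡ 37 (mod 43), so λ ≡ 40.
  x = λ² - 22 - 29 = 1600 - 51 ≡ 1; y = λ·(22 - 1) - 21 ≡ 2. → (1, 2)

(1, 2)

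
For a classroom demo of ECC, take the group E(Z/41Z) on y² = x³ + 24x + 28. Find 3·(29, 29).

Write P = (29, 29).
Repeated addition: build up to 3P.
2P: tangent at (29, 29): λ = (3·29² + 24)/(2·29) ≡ 5/17. 17⁻¹ ≡ 29 (mod 41), so λ ≡ 5·29 ≡ 22.
  x = λ² - 29 - 29 = 484 - 58 ≡ 16; y = λ·(29 - 16) - 29 ≡ 11. → (16, 11)
3P: (16, 11) + (29, 29). λ = (29 - 11)/(29 - 16) ≡ 18/13 mod 41. 13⁻¹ ≡ 19 (mod 41) since 13·19 = 247 ≡ 1, so λ ≡ 14.
  x = λ² - 16 - 29 = 196 - 45 ≡ 28; y = λ·(16 - 28) - 11 ≡ 26. → (28, 26)

(28, 26)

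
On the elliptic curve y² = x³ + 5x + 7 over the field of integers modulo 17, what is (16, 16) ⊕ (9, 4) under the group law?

(16, 16) + (9, 4). λ = (4 - 16)/(9 - 16) ≡ 5/10 mod 17. 10⁻¹ ≡ 12 (mod 17), so λ ≡ 9.
  x = λ² - 16 - 9 = 81 - 25 ≡ 5; y = λ·(16 - 5) - 16 ≡ 15. → (5, 15)

(5, 15)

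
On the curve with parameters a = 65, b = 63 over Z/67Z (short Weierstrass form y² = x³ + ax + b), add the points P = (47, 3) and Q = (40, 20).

(47, 3) + (40, 20). λ = (20 - 3)/(40 - 47) ≡ 17/60 mod 67. 60⁻¹ ≡ 19 (mod 67), so λ ≡ 55.
  x = λ² - 47 - 40 = 3025 - 87 ≡ 57; y = λ·(47 - 57) - 3 ≡ 50. → (57, 50)

(57, 50)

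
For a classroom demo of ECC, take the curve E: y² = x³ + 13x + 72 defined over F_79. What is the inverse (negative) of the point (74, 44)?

-(74, 44) = (74, -44 mod 79) = (74, 35).

(74, 35)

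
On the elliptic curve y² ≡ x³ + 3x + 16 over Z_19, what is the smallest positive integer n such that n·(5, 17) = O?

2P: tangent at (5, 17): λ = (3·5² + 3)/(2·17) ≡ 2/15. 15⁻¹ ≡ 14 (mod 19), so λ ≡ 2·14 ≡ 9.
  x = λ² - 5 - 5 = 81 - 10 ≡ 14; y = λ·(5 - 14) - 17 ≡ 16. → (14, 16)
3P: (14, 16) + (5, 17). λ = (17 - 16)/(5 - 14) ≡ 1/10 mod 19. 10⁻¹ ≡ 2 (mod 19) since 10·2 = 20 ≡ 1, so λ ≡ 2.
  x = λ² - 14 - 5 = 4 - 19 ≡ 4; y = λ·(14 - 4) - 16 ≡ 4. → (4, 4)
4P: (4, 4) + (5, 17). λ = (17 - 4)/(5 - 4) ≡ 13/1 mod 19. 1⁻¹ ≡ 1 (mod 19), so λ ≡ 13.
  x = λ² - 4 - 5 = 169 - 9 ≡ 8; y = λ·(4 - 8) - 4 ≡ 1. → (8, 1)
5P: (8, 1) + (5, 17). λ = (17 - 1)/(5 - 8) ≡ 16/16 mod 19. 16⁻¹ ≡ 6 (mod 19), so λ ≡ 1.
  x = λ² - 8 - 5 = 1 - 13 ≡ 7; y = λ·(8 - 7) - 1 ≡ 0. → (7, 0)
6P: (7, 0) + (5, 17). λ = (17 - 0)/(5 - 7) ≡ 17/17 mod 19. 17⁻¹ ≡ 9 (mod 19) since 17·9 = 153 ≡ 1, so λ ≡ 1.
  x = λ² - 7 - 5 = 1 - 12 ≡ 8; y = λ·(7 - 8) - 0 ≡ 18. → (8, 18)
7P: (8, 18) + (5, 17). λ = (17 - 18)/(5 - 8) ≡ 18/16 mod 19. 16⁻¹ ≡ 6 (mod 19) since 16·6 = 96 ≡ 1, so λ ≡ 13.
  x = λ² - 8 - 5 = 169 - 13 ≡ 4; y = λ·(8 - 4) - 18 ≡ 15. → (4, 15)
8P: (4, 15) + (5, 17). λ = (17 - 15)/(5 - 4) ≡ 2/1 mod 19. 1⁻¹ ≡ 1 (mod 19) since 1·1 = 1 ≡ 1, so λ ≡ 2.
  x = λ² - 4 - 5 = 4 - 9 ≡ 14; y = λ·(4 - 14) - 15 ≡ 3. → (14, 3)
9P: (14, 3) + (5, 17). λ = (17 - 3)/(5 - 14) ≡ 14/10 mod 19. 10⁻¹ ≡ 2 (mod 19) since 10·2 = 20 ≡ 1, so λ ≡ 9.
  x = λ² - 14 - 5 = 81 - 19 ≡ 5; y = λ·(14 - 5) - 3 ≡ 2. → (5, 2)
10P: (5, 2) + (5, 17): same x and y₁ ≡ -y₂, so the sum is O.
10P = O, so the order is 10.

10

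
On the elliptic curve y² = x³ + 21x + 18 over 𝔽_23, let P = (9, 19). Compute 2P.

(13, 21)

tangent at (9, 19): λ = (3·9² + 21)/(2·19) ≡ 11/15. 15⁻¹ ≡ 20 (mod 23) since 15·20 = 300 ≡ 1, so λ ≡ 11·20 ≡ 13.
  x = λ² - 9 - 9 = 169 - 18 ≡ 13; y = λ·(9 - 13) - 19 ≡ 21. → (13, 21)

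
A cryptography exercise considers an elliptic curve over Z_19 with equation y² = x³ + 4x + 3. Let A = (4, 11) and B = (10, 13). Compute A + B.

(3, 2)

(4, 11) + (10, 13). λ = (13 - 11)/(10 - 4) ≡ 2/6 mod 19. 6⁻¹ ≡ 16 (mod 19), so λ ≡ 13.
  x = λ² - 4 - 10 = 169 - 14 ≡ 3; y = λ·(4 - 3) - 11 ≡ 2. → (3, 2)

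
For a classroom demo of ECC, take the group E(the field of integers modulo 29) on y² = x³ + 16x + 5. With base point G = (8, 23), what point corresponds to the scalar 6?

(10, 11)

Double-and-add on 6 = (110)₂. Start with G = (8, 23) for the leading 1-bit.
double: tangent at (8, 23): λ = (3·8² + 16)/(2·23) ≡ 5/17. 17⁻¹ ≡ 12 (mod 29), so λ ≡ 5·12 ≡ 2.
  x = λ² - 8 - 8 = 4 - 16 ≡ 17; y = λ·(8 - 17) - 23 ≡ 17. → (17, 17)
add G: (17, 17) + (8, 23). λ = (23 - 17)/(8 - 17) ≡ 6/20 mod 29. 20⁻¹ ≡ 16 (mod 29) since 20·16 = 320 ≡ 1, so λ ≡ 9.
  x = λ² - 17 - 8 = 81 - 25 ≡ 27; y = λ·(17 - 27) - 17 ≡ 9. → (27, 9)
double: tangent at (27, 9): λ = (3·27² + 16)/(2·9) ≡ 28/18. 18⁻¹ ≡ 21 (mod 29), so λ ≡ 28·21 ≡ 8.
  x = λ² - 27 - 27 = 64 - 54 ≡ 10; y = λ·(27 - 10) - 9 ≡ 11. → (10, 11)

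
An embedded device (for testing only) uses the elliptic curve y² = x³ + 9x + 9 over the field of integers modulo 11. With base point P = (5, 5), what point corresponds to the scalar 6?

Repeated addition: build up to 6P.
2P: tangent at (5, 5): λ = (3·5² + 9)/(2·5) ≡ 7/10. 10⁻¹ ≡ 10 (mod 11) since 10·10 = 100 ≡ 1, so λ ≡ 7·10 ≡ 4.
  x = λ² - 5 - 5 = 16 - 10 ≡ 6; y = λ·(5 - 6) - 5 ≡ 2. → (6, 2)
3P: (6, 2) + (5, 5). λ = (5 - 2)/(5 - 6) ≡ 3/10 mod 11. 10⁻¹ ≡ 10 (mod 11), so λ ≡ 8.
  x = λ² - 6 - 5 = 64 - 11 ≡ 9; y = λ·(6 - 9) - 2 ≡ 7. → (9, 7)
4P: (9, 7) + (5, 5). λ = (5 - 7)/(5 - 9) ≡ 9/7 mod 11. 7⁻¹ ≡ 8 (mod 11), so λ ≡ 6.
  x = λ² - 9 - 5 = 36 - 14 ≡ 0; y = λ·(9 - 0) - 7 ≡ 3. → (0, 3)
5P: (0, 3) + (5, 5). λ = (5 - 3)/(5 - 0) ≡ 2/5 mod 11. 5⁻¹ ≡ 9 (mod 11) since 5·9 = 45 ≡ 1, so λ ≡ 7.
  x = λ² - 0 - 5 = 49 - 5 ≡ 0; y = λ·(0 - 0) - 3 ≡ 8. → (0, 8)
6P: (0, 8) + (5, 5). λ = (5 - 8)/(5 - 0) ≡ 8/5 mod 11. 5⁻¹ ≡ 9 (mod 11), so λ ≡ 6.
  x = λ² - 0 - 5 = 36 - 5 ≡ 9; y = λ·(0 - 9) - 8 ≡ 4. → (9, 4)

(9, 4)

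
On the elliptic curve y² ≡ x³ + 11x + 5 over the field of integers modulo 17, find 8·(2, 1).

Write G = (2, 1).
Repeated addition: build up to 8G.
2G: tangent at (2, 1): λ = (3·2² + 11)/(2·1) ≡ 6/2. 2⁻¹ ≡ 9 (mod 17), so λ ≡ 6·9 ≡ 3.
  x = λ² - 2 - 2 = 9 - 4 ≡ 5; y = λ·(2 - 5) - 1 ≡ 7. → (5, 7)
3G: (5, 7) + (2, 1). λ = (1 - 7)/(2 - 5) ≡ 11/14 mod 17. 14⁻¹ ≡ 11 (mod 17), so λ ≡ 2.
  x = λ² - 5 - 2 = 4 - 7 ≡ 14; y = λ·(5 - 14) - 7 ≡ 9. → (14, 9)
4G: (14, 9) + (2, 1). λ = (1 - 9)/(2 - 14) ≡ 9/5 mod 17. 5⁻¹ ≡ 7 (mod 17), so λ ≡ 12.
  x = λ² - 14 - 2 = 144 - 16 ≡ 9; y = λ·(14 - 9) - 9 ≡ 0. → (9, 0)
5G: (9, 0) + (2, 1). λ = (1 - 0)/(2 - 9) ≡ 1/10 mod 17. 10⁻¹ ≡ 12 (mod 17) since 10·12 = 120 ≡ 1, so λ ≡ 12.
  x = λ² - 9 - 2 = 144 - 11 ≡ 14; y = λ·(9 - 14) - 0 ≡ 8. → (14, 8)
6G: (14, 8) + (2, 1). λ = (1 - 8)/(2 - 14) ≡ 10/5 mod 17. 5⁻¹ ≡ 7 (mod 17) since 5·7 = 35 ≡ 1, so λ ≡ 2.
  x = λ² - 14 - 2 = 4 - 16 ≡ 5; y = λ·(14 - 5) - 8 ≡ 10. → (5, 10)
7G: (5, 10) + (2, 1). λ = (1 - 10)/(2 - 5) ≡ 8/14 mod 17. 14⁻¹ ≡ 11 (mod 17) since 14·11 = 154 ≡ 1, so λ ≡ 3.
  x = λ² - 5 - 2 = 9 - 7 ≡ 2; y = λ·(5 - 2) - 10 ≡ 16. → (2, 16)
8G: (2, 16) + (2, 1): same x and y₁ ≡ -y₂, so the sum is ∞.

O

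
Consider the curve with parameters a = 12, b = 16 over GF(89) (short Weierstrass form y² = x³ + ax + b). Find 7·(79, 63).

(11, 12)

Write G = (79, 63).
Repeated addition: build up to 7G.
2G: tangent at (79, 63): λ = (3·79² + 12)/(2·63) ≡ 45/37. 37⁻¹ ≡ 77 (mod 89), so λ ≡ 45·77 ≡ 83.
  x = λ² - 79 - 79 = 6889 - 158 ≡ 56; y = λ·(79 - 56) - 63 ≡ 66. → (56, 66)
3G: (56, 66) + (79, 63). λ = (63 - 66)/(79 - 56) ≡ 86/23 mod 89. 23⁻¹ ≡ 31 (mod 89) since 23·31 = 713 ≡ 1, so λ ≡ 85.
  x = λ² - 56 - 79 = 7225 - 135 ≡ 59; y = λ·(56 - 59) - 66 ≡ 35. → (59, 35)
4G: (59, 35) + (79, 63). λ = (63 - 35)/(79 - 59) ≡ 28/20 mod 89. 20⁻¹ ≡ 49 (mod 89), so λ ≡ 37.
  x = λ² - 59 - 79 = 1369 - 138 ≡ 74; y = λ·(59 - 74) - 35 ≡ 33. → (74, 33)
5G: (74, 33) + (79, 63). λ = (63 - 33)/(79 - 74) ≡ 30/5 mod 89. 5⁻¹ ≡ 18 (mod 89) since 5·18 = 90 ≡ 1, so λ ≡ 6.
  x = λ² - 74 - 79 = 36 - 153 ≡ 61; y = λ·(74 - 61) - 33 ≡ 45. → (61, 45)
6G: (61, 45) + (79, 63). λ = (63 - 45)/(79 - 61) ≡ 18/18 mod 89. 18⁻¹ ≡ 5 (mod 89) since 18·5 = 90 ≡ 1, so λ ≡ 1.
  x = λ² - 61 - 79 = 1 - 140 ≡ 39; y = λ·(61 - 39) - 45 ≡ 66. → (39, 66)
7G: (39, 66) + (79, 63). λ = (63 - 66)/(79 - 39) ≡ 86/40 mod 89. 40⁻¹ ≡ 69 (mod 89) since 40·69 = 2760 ≡ 1, so λ ≡ 60.
  x = λ² - 39 - 79 = 3600 - 118 ≡ 11; y = λ·(39 - 11) - 66 ≡ 12. → (11, 12)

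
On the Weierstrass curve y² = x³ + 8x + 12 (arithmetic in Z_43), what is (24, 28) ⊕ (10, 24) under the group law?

(24, 28) + (10, 24). λ = (24 - 28)/(10 - 24) ≡ 39/29 mod 43. 29⁻¹ ≡ 3 (mod 43), so λ ≡ 31.
  x = λ² - 24 - 10 = 961 - 34 ≡ 24; y = λ·(24 - 24) - 28 ≡ 15. → (24, 15)

(24, 15)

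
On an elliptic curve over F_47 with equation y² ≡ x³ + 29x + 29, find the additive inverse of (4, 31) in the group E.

(4, 16)

-(4, 31) = (4, -31 mod 47) = (4, 16).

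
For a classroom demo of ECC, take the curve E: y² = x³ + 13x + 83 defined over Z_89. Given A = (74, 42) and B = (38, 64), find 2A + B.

(64, 8)

First 2A:
Repeated addition: build up to 2A.
2A: tangent at (74, 42): λ = (3·74² + 13)/(2·42) ≡ 65/84. 84⁻¹ ≡ 71 (mod 89), so λ ≡ 65·71 ≡ 76.
  x = λ² - 74 - 74 = 5776 - 148 ≡ 21; y = λ·(74 - 21) - 42 ≡ 70. → (21, 70)
2A = (21, 70).
Finally 2A + B:
(21, 70) + (38, 64). λ = (64 - 70)/(38 - 21) ≡ 83/17 mod 89. 17⁻¹ ≡ 21 (mod 89), so λ ≡ 52.
  x = λ² - 21 - 38 = 2704 - 59 ≡ 64; y = λ·(21 - 64) - 70 ≡ 8. → (64, 8)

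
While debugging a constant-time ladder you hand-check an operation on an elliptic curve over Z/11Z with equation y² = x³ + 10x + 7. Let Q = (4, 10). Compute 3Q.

Repeated addition: build up to 3Q.
2Q: tangent at (4, 10): λ = (3·4² + 10)/(2·10) ≡ 3/9. 9⁻¹ ≡ 5 (mod 11) since 9·5 = 45 ≡ 1, so λ ≡ 3·5 ≡ 4.
  x = λ² - 4 - 4 = 16 - 8 ≡ 8; y = λ·(4 - 8) - 10 ≡ 7. → (8, 7)
3Q: (8, 7) + (4, 10). λ = (10 - 7)/(4 - 8) ≡ 3/7 mod 11. 7⁻¹ ≡ 8 (mod 11), so λ ≡ 2.
  x = λ² - 8 - 4 = 4 - 12 ≡ 3; y = λ·(8 - 3) - 7 ≡ 3. → (3, 3)

(3, 3)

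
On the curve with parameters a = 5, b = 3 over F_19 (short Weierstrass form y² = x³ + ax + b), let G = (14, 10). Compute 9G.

Double-and-add on 9 = (1001)₂. Start with G = (14, 10) for the leading 1-bit.
double: tangent at (14, 10): λ = (3·14² + 5)/(2·10) ≡ 4/1. 1⁻¹ ≡ 1 (mod 19) since 1·1 = 1 ≡ 1, so λ ≡ 4·1 ≡ 4.
  x = λ² - 14 - 14 = 16 - 28 ≡ 7; y = λ·(14 - 7) - 10 ≡ 18. → (7, 18)
double: tangent at (7, 18): λ = (3·7² + 5)/(2·18) ≡ 0/17. 17⁻¹ ≡ 9 (mod 19), so λ ≡ 0·9 ≡ 0.
  x = λ² - 7 - 7 = 0 - 14 ≡ 5; y = λ·(7 - 5) - 18 ≡ 1. → (5, 1)
double: tangent at (5, 1): λ = (3·5² + 5)/(2·1) ≡ 4/2. 2⁻¹ ≡ 10 (mod 19), so λ ≡ 4·10 ≡ 2.
  x = λ² - 5 - 5 = 4 - 10 ≡ 13; y = λ·(5 - 13) - 1 ≡ 2. → (13, 2)
add G: (13, 2) + (14, 10). λ = (10 - 2)/(14 - 13) ≡ 8/1 mod 19. 1⁻¹ ≡ 1 (mod 19), so λ ≡ 8.
  x = λ² - 13 - 14 = 64 - 27 ≡ 18; y = λ·(13 - 18) - 2 ≡ 15. → (18, 15)

(18, 15)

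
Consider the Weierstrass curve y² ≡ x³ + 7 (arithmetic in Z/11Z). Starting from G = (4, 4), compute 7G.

(7, 8)

Repeated addition: build up to 7G.
2G: tangent at (4, 4): λ = (3·4² + 0)/(2·4) ≡ 4/8. 8⁻¹ ≡ 7 (mod 11) since 8·7 = 56 ≡ 1, so λ ≡ 4·7 ≡ 6.
  x = λ² - 4 - 4 = 36 - 8 ≡ 6; y = λ·(4 - 6) - 4 ≡ 6. → (6, 6)
3G: (6, 6) + (4, 4). λ = (4 - 6)/(4 - 6) ≡ 9/9 mod 11. 9⁻¹ ≡ 5 (mod 11), so λ ≡ 1.
  x = λ² - 6 - 4 = 1 - 10 ≡ 2; y = λ·(6 - 2) - 6 ≡ 9. → (2, 9)
4G: (2, 9) + (4, 4). λ = (4 - 9)/(4 - 2) ≡ 6/2 mod 11. 2⁻¹ ≡ 6 (mod 11), so λ ≡ 3.
  x = λ² - 2 - 4 = 9 - 6 ≡ 3; y = λ·(2 - 3) - 9 ≡ 10. → (3, 10)
5G: (3, 10) + (4, 4). λ = (4 - 10)/(4 - 3) ≡ 5/1 mod 11. 1⁻¹ ≡ 1 (mod 11) since 1·1 = 1 ≡ 1, so λ ≡ 5.
  x = λ² - 3 - 4 = 25 - 7 ≡ 7; y = λ·(3 - 7) - 10 ≡ 3. → (7, 3)
6G: (7, 3) + (4, 4). λ = (4 - 3)/(4 - 7) ≡ 1/8 mod 11. 8⁻¹ ≡ 7 (mod 11) since 8·7 = 56 ≡ 1, so λ ≡ 7.
  x = λ² - 7 - 4 = 49 - 11 ≡ 5; y = λ·(7 - 5) - 3 ≡ 0. → (5, 0)
7G: (5, 0) + (4, 4). λ = (4 - 0)/(4 - 5) ≡ 4/10 mod 11. 10⁻¹ ≡ 10 (mod 11) since 10·10 = 100 ≡ 1, so λ ≡ 7.
  x = λ² - 5 - 4 = 49 - 9 ≡ 7; y = λ·(5 - 7) - 0 ≡ 8. → (7, 8)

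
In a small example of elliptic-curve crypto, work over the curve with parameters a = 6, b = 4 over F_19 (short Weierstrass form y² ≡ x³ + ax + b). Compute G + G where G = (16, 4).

(15, 12)

tangent at (16, 4): λ = (3·16² + 6)/(2·4) ≡ 14/8. 8⁻¹ ≡ 12 (mod 19), so λ ≡ 14·12 ≡ 16.
  x = λ² - 16 - 16 = 256 - 32 ≡ 15; y = λ·(16 - 15) - 4 ≡ 12. → (15, 12)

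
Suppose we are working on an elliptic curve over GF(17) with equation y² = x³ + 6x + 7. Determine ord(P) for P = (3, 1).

2P: tangent at (3, 1): λ = (3·3² + 6)/(2·1) ≡ 16/2. 2⁻¹ ≡ 9 (mod 17) since 2·9 = 18 ≡ 1, so λ ≡ 16·9 ≡ 8.
  x = λ² - 3 - 3 = 64 - 6 ≡ 7; y = λ·(3 - 7) - 1 ≡ 1. → (7, 1)
3P: (7, 1) + (3, 1). λ = (1 - 1)/(3 - 7) ≡ 0/13 mod 17. 13⁻¹ ≡ 4 (mod 17) since 13·4 = 52 ≡ 1, so λ ≡ 0.
  x = λ² - 7 - 3 = 0 - 10 ≡ 7; y = λ·(7 - 7) - 1 ≡ 16. → (7, 16)
4P: (7, 16) + (3, 1). λ = (1 - 16)/(3 - 7) ≡ 2/13 mod 17. 13⁻¹ ≡ 4 (mod 17), so λ ≡ 8.
  x = λ² - 7 - 3 = 64 - 10 ≡ 3; y = λ·(7 - 3) - 16 ≡ 16. → (3, 16)
5P: (3, 16) + (3, 1): same x and y₁ ≡ -y₂, so the sum is 𝒪.
5P = 𝒪, so the order is 5.

5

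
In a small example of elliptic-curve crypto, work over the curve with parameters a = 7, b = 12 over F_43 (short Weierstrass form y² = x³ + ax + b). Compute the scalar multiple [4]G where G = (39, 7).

Repeated addition: build up to 4G.
2G: tangent at (39, 7): λ = (3·39² + 7)/(2·7) ≡ 12/14. 14⁻¹ ≡ 40 (mod 43), so λ ≡ 12·40 ≡ 7.
  x = λ² - 39 - 39 = 49 - 78 ≡ 14; y = λ·(39 - 14) - 7 ≡ 39. → (14, 39)
3G: (14, 39) + (39, 7). λ = (7 - 39)/(39 - 14) ≡ 11/25 mod 43. 25⁻¹ ≡ 31 (mod 43), so λ ≡ 40.
  x = λ² - 14 - 39 = 1600 - 53 ≡ 42; y = λ·(14 - 42) - 39 ≡ 2. → (42, 2)
4G: (42, 2) + (39, 7). λ = (7 - 2)/(39 - 42) ≡ 5/40 mod 43. 40⁻¹ ≡ 14 (mod 43) since 40·14 = 560 ≡ 1, so λ ≡ 27.
  x = λ² - 42 - 39 = 729 - 81 ≡ 3; y = λ·(42 - 3) - 2 ≡ 19. → (3, 19)

(3, 19)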